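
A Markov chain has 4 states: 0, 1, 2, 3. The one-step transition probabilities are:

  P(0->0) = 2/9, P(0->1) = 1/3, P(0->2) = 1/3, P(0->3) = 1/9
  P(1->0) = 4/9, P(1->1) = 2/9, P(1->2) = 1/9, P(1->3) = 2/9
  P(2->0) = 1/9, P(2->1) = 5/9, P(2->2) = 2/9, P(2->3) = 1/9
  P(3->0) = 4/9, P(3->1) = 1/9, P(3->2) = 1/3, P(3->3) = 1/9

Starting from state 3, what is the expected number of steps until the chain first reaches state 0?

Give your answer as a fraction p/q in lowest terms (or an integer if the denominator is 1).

Answer: 36/13

Derivation:
Let h_i = expected steps to first reach 0 from state i.
Boundary: h_0 = 0.
First-step equations for the other states:
  h_1 = 1 + 4/9*h_0 + 2/9*h_1 + 1/9*h_2 + 2/9*h_3
  h_2 = 1 + 1/9*h_0 + 5/9*h_1 + 2/9*h_2 + 1/9*h_3
  h_3 = 1 + 4/9*h_0 + 1/9*h_1 + 1/3*h_2 + 1/9*h_3

Substituting h_0 = 0 and rearranging gives the linear system (I - Q) h = 1:
  [7/9, -1/9, -2/9] . (h_1, h_2, h_3) = 1
  [-5/9, 7/9, -1/9] . (h_1, h_2, h_3) = 1
  [-1/9, -1/3, 8/9] . (h_1, h_2, h_3) = 1

Solving yields:
  h_1 = 369/143
  h_2 = 504/143
  h_3 = 36/13

Starting state is 3, so the expected hitting time is h_3 = 36/13.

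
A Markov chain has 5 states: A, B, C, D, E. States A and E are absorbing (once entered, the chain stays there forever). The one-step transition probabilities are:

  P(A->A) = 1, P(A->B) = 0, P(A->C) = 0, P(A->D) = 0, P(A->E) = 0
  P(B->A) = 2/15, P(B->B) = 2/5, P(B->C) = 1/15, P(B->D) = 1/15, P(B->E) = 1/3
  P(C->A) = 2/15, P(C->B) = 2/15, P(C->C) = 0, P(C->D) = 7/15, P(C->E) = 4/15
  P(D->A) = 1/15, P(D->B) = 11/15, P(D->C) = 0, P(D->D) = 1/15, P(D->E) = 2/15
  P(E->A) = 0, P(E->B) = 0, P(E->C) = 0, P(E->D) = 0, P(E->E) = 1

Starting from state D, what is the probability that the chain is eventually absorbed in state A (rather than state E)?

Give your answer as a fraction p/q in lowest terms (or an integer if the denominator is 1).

Answer: 97/324

Derivation:
Let a_i = P(absorbed in A | start in state i).
Boundary conditions: a_A = 1, a_E = 0.
For each transient state i, a_i = sum_j P(i->j) * a_j:
  a_B = 2/15*a_A + 2/5*a_B + 1/15*a_C + 1/15*a_D + 1/3*a_E
  a_C = 2/15*a_A + 2/15*a_B + 0*a_C + 7/15*a_D + 4/15*a_E
  a_D = 1/15*a_A + 11/15*a_B + 0*a_C + 1/15*a_D + 2/15*a_E

Substituting a_A = 1 and a_E = 0, rearrange to (I - Q) a = r where r[i] = P(i -> A):
  [3/5, -1/15, -1/15] . (a_B, a_C, a_D) = 2/15
  [-2/15, 1, -7/15] . (a_B, a_C, a_D) = 2/15
  [-11/15, 0, 14/15] . (a_B, a_C, a_D) = 1/15

Solving yields:
  a_B = 47/162
  a_C = 101/324
  a_D = 97/324

Starting state is D, so the absorption probability is a_D = 97/324.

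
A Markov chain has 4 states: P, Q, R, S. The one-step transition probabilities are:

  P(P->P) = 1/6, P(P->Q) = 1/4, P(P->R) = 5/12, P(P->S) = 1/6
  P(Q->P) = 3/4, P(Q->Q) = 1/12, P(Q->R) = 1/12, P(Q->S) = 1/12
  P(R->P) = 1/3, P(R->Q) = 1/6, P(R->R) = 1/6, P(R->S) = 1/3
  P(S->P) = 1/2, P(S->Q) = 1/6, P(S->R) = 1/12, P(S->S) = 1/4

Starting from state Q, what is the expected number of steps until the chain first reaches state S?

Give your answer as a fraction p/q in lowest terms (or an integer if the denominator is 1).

Answer: 687/122

Derivation:
Let h_i = expected steps to first reach S from state i.
Boundary: h_S = 0.
First-step equations for the other states:
  h_P = 1 + 1/6*h_P + 1/4*h_Q + 5/12*h_R + 1/6*h_S
  h_Q = 1 + 3/4*h_P + 1/12*h_Q + 1/12*h_R + 1/12*h_S
  h_R = 1 + 1/3*h_P + 1/6*h_Q + 1/6*h_R + 1/3*h_S

Substituting h_S = 0 and rearranging gives the linear system (I - Q) h = 1:
  [5/6, -1/4, -5/12] . (h_P, h_Q, h_R) = 1
  [-3/4, 11/12, -1/12] . (h_P, h_Q, h_R) = 1
  [-1/3, -1/6, 5/6] . (h_P, h_Q, h_R) = 1

Solving yields:
  h_P = 309/61
  h_Q = 687/122
  h_R = 531/122

Starting state is Q, so the expected hitting time is h_Q = 687/122.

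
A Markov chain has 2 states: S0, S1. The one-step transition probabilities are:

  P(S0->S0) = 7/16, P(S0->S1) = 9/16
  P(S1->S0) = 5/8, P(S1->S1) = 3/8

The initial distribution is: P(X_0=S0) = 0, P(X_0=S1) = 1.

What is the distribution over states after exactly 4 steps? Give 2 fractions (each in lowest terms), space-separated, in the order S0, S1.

Answer: 17225/32768 15543/32768

Derivation:
Propagating the distribution step by step (d_{t+1} = d_t * P):
d_0 = (S0=0, S1=1)
  d_1[S0] = 0*7/16 + 1*5/8 = 5/8
  d_1[S1] = 0*9/16 + 1*3/8 = 3/8
d_1 = (S0=5/8, S1=3/8)
  d_2[S0] = 5/8*7/16 + 3/8*5/8 = 65/128
  d_2[S1] = 5/8*9/16 + 3/8*3/8 = 63/128
d_2 = (S0=65/128, S1=63/128)
  d_3[S0] = 65/128*7/16 + 63/128*5/8 = 1085/2048
  d_3[S1] = 65/128*9/16 + 63/128*3/8 = 963/2048
d_3 = (S0=1085/2048, S1=963/2048)
  d_4[S0] = 1085/2048*7/16 + 963/2048*5/8 = 17225/32768
  d_4[S1] = 1085/2048*9/16 + 963/2048*3/8 = 15543/32768
d_4 = (S0=17225/32768, S1=15543/32768)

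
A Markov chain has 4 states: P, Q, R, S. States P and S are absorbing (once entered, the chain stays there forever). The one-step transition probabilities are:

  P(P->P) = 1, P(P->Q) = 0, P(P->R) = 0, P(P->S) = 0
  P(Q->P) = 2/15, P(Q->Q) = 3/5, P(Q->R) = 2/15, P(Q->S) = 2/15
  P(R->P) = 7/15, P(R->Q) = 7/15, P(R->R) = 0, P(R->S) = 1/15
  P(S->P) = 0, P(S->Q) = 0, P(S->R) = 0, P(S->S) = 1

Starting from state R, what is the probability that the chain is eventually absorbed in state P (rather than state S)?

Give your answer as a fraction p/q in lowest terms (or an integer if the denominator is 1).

Let a_i = P(absorbed in P | start in state i).
Boundary conditions: a_P = 1, a_S = 0.
For each transient state i, a_i = sum_j P(i->j) * a_j:
  a_Q = 2/15*a_P + 3/5*a_Q + 2/15*a_R + 2/15*a_S
  a_R = 7/15*a_P + 7/15*a_Q + 0*a_R + 1/15*a_S

Substituting a_P = 1 and a_S = 0, rearrange to (I - Q) a = r where r[i] = P(i -> P):
  [2/5, -2/15] . (a_Q, a_R) = 2/15
  [-7/15, 1] . (a_Q, a_R) = 7/15

Solving yields:
  a_Q = 11/19
  a_R = 14/19

Starting state is R, so the absorption probability is a_R = 14/19.

Answer: 14/19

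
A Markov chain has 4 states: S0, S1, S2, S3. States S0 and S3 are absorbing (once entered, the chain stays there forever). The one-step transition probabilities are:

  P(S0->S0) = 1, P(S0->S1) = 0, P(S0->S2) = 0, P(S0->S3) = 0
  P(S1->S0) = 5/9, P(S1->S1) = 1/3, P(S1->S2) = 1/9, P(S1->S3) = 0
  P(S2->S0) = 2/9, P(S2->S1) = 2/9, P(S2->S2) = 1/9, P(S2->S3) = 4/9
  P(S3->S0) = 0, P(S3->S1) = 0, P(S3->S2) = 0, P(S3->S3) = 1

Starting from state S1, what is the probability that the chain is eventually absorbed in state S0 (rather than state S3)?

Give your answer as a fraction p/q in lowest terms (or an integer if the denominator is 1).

Let a_i = P(absorbed in S0 | start in state i).
Boundary conditions: a_S0 = 1, a_S3 = 0.
For each transient state i, a_i = sum_j P(i->j) * a_j:
  a_S1 = 5/9*a_S0 + 1/3*a_S1 + 1/9*a_S2 + 0*a_S3
  a_S2 = 2/9*a_S0 + 2/9*a_S1 + 1/9*a_S2 + 4/9*a_S3

Substituting a_S0 = 1 and a_S3 = 0, rearrange to (I - Q) a = r where r[i] = P(i -> S0):
  [2/3, -1/9] . (a_S1, a_S2) = 5/9
  [-2/9, 8/9] . (a_S1, a_S2) = 2/9

Solving yields:
  a_S1 = 21/23
  a_S2 = 11/23

Starting state is S1, so the absorption probability is a_S1 = 21/23.

Answer: 21/23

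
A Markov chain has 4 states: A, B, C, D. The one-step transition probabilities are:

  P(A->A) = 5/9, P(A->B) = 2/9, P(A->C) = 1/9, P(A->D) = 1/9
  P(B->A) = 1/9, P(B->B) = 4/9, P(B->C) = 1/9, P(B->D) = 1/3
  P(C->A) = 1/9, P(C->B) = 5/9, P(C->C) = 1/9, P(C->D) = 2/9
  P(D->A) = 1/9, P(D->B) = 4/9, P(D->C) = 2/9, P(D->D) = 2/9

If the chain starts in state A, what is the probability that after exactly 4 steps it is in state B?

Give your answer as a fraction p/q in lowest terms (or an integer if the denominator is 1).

Answer: 2618/6561

Derivation:
Computing P^4 by repeated multiplication:
P^1 =
  A: [5/9, 2/9, 1/9, 1/9]
  B: [1/9, 4/9, 1/9, 1/3]
  C: [1/9, 5/9, 1/9, 2/9]
  D: [1/9, 4/9, 2/9, 2/9]
P^2 =
  A: [29/81, 1/3, 10/81, 5/27]
  B: [13/81, 35/81, 4/27, 7/27]
  C: [13/81, 35/81, 11/81, 22/81]
  D: [13/81, 4/9, 11/81, 7/27]
P^3 =
  A: [197/729, 92/243, 32/243, 160/729]
  B: [133/729, 310/729, 34/243, 184/729]
  C: [133/729, 103/243, 103/729, 184/729]
  D: [133/729, 103/243, 34/243, 185/729]
P^4 =
  A: [1517/6561, 2618/6561, 889/6561, 1537/6561]
  B: [1261/6561, 2752/6561, 913/6561, 545/2187]
  C: [1261/6561, 2753/6561, 913/6561, 1634/6561]
  D: [1261/6561, 2752/6561, 914/6561, 1634/6561]

(P^4)[A -> B] = 2618/6561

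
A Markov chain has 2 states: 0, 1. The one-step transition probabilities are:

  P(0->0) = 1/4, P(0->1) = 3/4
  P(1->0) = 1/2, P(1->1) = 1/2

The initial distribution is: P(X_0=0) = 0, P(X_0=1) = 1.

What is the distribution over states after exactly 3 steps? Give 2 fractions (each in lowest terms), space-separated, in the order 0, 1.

Propagating the distribution step by step (d_{t+1} = d_t * P):
d_0 = (0=0, 1=1)
  d_1[0] = 0*1/4 + 1*1/2 = 1/2
  d_1[1] = 0*3/4 + 1*1/2 = 1/2
d_1 = (0=1/2, 1=1/2)
  d_2[0] = 1/2*1/4 + 1/2*1/2 = 3/8
  d_2[1] = 1/2*3/4 + 1/2*1/2 = 5/8
d_2 = (0=3/8, 1=5/8)
  d_3[0] = 3/8*1/4 + 5/8*1/2 = 13/32
  d_3[1] = 3/8*3/4 + 5/8*1/2 = 19/32
d_3 = (0=13/32, 1=19/32)

Answer: 13/32 19/32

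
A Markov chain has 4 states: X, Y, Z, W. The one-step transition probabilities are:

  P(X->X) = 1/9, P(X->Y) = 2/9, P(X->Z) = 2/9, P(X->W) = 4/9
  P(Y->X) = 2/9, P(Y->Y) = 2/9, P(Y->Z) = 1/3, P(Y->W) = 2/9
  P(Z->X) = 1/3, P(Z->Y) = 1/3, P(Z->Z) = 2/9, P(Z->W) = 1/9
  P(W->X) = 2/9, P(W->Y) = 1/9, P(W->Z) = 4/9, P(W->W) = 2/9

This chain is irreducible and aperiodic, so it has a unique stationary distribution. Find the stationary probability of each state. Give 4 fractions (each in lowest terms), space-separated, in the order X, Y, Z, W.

The stationary distribution satisfies pi = pi * P, i.e.:
  pi_X = 1/9*pi_X + 2/9*pi_Y + 1/3*pi_Z + 2/9*pi_W
  pi_Y = 2/9*pi_X + 2/9*pi_Y + 1/3*pi_Z + 1/9*pi_W
  pi_Z = 2/9*pi_X + 1/3*pi_Y + 2/9*pi_Z + 4/9*pi_W
  pi_W = 4/9*pi_X + 2/9*pi_Y + 1/9*pi_Z + 2/9*pi_W
with normalization: pi_X + pi_Y + pi_Z + pi_W = 1.

Using the first 3 balance equations plus normalization, the linear system A*pi = b is:
  [-8/9, 2/9, 1/3, 2/9] . pi = 0
  [2/9, -7/9, 1/3, 1/9] . pi = 0
  [2/9, 1/3, -7/9, 4/9] . pi = 0
  [1, 1, 1, 1] . pi = 1

Solving yields:
  pi_X = 211/917
  pi_Y = 30/131
  pi_Z = 276/917
  pi_W = 220/917

Verification (pi * P):
  211/917*1/9 + 30/131*2/9 + 276/917*1/3 + 220/917*2/9 = 211/917 = pi_X  (ok)
  211/917*2/9 + 30/131*2/9 + 276/917*1/3 + 220/917*1/9 = 30/131 = pi_Y  (ok)
  211/917*2/9 + 30/131*1/3 + 276/917*2/9 + 220/917*4/9 = 276/917 = pi_Z  (ok)
  211/917*4/9 + 30/131*2/9 + 276/917*1/9 + 220/917*2/9 = 220/917 = pi_W  (ok)

Answer: 211/917 30/131 276/917 220/917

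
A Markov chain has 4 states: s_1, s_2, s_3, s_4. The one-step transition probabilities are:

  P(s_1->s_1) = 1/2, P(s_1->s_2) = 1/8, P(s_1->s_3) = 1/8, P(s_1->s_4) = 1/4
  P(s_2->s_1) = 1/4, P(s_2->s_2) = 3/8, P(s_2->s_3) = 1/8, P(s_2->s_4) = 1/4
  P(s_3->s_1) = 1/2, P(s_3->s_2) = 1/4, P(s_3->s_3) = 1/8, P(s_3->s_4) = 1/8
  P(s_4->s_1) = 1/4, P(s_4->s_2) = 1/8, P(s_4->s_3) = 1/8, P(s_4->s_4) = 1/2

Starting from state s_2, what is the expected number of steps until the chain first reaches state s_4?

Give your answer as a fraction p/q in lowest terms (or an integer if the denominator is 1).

Let h_i = expected steps to first reach s_4 from state i.
Boundary: h_s_4 = 0.
First-step equations for the other states:
  h_s_1 = 1 + 1/2*h_s_1 + 1/8*h_s_2 + 1/8*h_s_3 + 1/4*h_s_4
  h_s_2 = 1 + 1/4*h_s_1 + 3/8*h_s_2 + 1/8*h_s_3 + 1/4*h_s_4
  h_s_3 = 1 + 1/2*h_s_1 + 1/4*h_s_2 + 1/8*h_s_3 + 1/8*h_s_4

Substituting h_s_4 = 0 and rearranging gives the linear system (I - Q) h = 1:
  [1/2, -1/8, -1/8] . (h_s_1, h_s_2, h_s_3) = 1
  [-1/4, 5/8, -1/8] . (h_s_1, h_s_2, h_s_3) = 1
  [-1/2, -1/4, 7/8] . (h_s_1, h_s_2, h_s_3) = 1

Solving yields:
  h_s_1 = 64/15
  h_s_2 = 64/15
  h_s_3 = 24/5

Starting state is s_2, so the expected hitting time is h_s_2 = 64/15.

Answer: 64/15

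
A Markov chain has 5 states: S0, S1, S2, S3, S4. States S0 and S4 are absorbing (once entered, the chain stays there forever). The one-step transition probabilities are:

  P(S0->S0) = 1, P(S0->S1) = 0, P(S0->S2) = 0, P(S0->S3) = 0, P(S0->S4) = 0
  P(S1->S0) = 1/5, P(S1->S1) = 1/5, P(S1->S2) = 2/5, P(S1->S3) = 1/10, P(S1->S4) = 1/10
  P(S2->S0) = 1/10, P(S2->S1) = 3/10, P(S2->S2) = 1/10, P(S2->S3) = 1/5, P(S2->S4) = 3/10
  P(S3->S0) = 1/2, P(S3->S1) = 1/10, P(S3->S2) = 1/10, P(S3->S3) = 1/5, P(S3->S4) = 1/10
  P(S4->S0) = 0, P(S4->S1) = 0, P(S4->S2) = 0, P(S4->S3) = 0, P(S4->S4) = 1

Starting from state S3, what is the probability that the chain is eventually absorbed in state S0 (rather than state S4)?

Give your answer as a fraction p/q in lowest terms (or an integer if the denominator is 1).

Answer: 28/37

Derivation:
Let a_i = P(absorbed in S0 | start in state i).
Boundary conditions: a_S0 = 1, a_S4 = 0.
For each transient state i, a_i = sum_j P(i->j) * a_j:
  a_S1 = 1/5*a_S0 + 1/5*a_S1 + 2/5*a_S2 + 1/10*a_S3 + 1/10*a_S4
  a_S2 = 1/10*a_S0 + 3/10*a_S1 + 1/10*a_S2 + 1/5*a_S3 + 3/10*a_S4
  a_S3 = 1/2*a_S0 + 1/10*a_S1 + 1/10*a_S2 + 1/5*a_S3 + 1/10*a_S4

Substituting a_S0 = 1 and a_S4 = 0, rearrange to (I - Q) a = r where r[i] = P(i -> S0):
  [4/5, -2/5, -1/10] . (a_S1, a_S2, a_S3) = 1/5
  [-3/10, 9/10, -1/5] . (a_S1, a_S2, a_S3) = 1/10
  [-1/10, -1/10, 4/5] . (a_S1, a_S2, a_S3) = 1/2

Solving yields:
  a_S1 = 43/74
  a_S2 = 35/74
  a_S3 = 28/37

Starting state is S3, so the absorption probability is a_S3 = 28/37.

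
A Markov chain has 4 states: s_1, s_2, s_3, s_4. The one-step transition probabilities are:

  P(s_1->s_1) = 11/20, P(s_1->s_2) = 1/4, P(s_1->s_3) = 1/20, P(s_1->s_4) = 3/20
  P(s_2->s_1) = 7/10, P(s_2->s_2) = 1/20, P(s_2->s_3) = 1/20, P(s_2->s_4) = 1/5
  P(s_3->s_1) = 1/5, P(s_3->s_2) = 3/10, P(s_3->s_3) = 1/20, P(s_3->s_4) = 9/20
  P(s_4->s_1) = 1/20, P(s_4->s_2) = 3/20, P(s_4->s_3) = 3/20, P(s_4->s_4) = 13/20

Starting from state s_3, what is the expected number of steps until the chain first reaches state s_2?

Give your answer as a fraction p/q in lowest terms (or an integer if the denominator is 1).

Let h_i = expected steps to first reach s_2 from state i.
Boundary: h_s_2 = 0.
First-step equations for the other states:
  h_s_1 = 1 + 11/20*h_s_1 + 1/4*h_s_2 + 1/20*h_s_3 + 3/20*h_s_4
  h_s_3 = 1 + 1/5*h_s_1 + 3/10*h_s_2 + 1/20*h_s_3 + 9/20*h_s_4
  h_s_4 = 1 + 1/20*h_s_1 + 3/20*h_s_2 + 3/20*h_s_3 + 13/20*h_s_4

Substituting h_s_2 = 0 and rearranging gives the linear system (I - Q) h = 1:
  [9/20, -1/20, -3/20] . (h_s_1, h_s_3, h_s_4) = 1
  [-1/5, 19/20, -9/20] . (h_s_1, h_s_3, h_s_4) = 1
  [-1/20, -3/20, 7/20] . (h_s_1, h_s_3, h_s_4) = 1

Solving yields:
  h_s_1 = 470/103
  h_s_3 = 475/103
  h_s_4 = 565/103

Starting state is s_3, so the expected hitting time is h_s_3 = 475/103.

Answer: 475/103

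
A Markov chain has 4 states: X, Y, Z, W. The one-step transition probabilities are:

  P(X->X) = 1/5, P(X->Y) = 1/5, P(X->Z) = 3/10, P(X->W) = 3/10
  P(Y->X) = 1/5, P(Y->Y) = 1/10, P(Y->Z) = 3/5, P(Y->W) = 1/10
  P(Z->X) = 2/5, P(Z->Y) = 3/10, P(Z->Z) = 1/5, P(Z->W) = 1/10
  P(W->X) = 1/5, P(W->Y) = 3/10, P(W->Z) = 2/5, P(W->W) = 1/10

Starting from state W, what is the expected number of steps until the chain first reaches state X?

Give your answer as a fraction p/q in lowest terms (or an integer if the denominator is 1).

Let h_i = expected steps to first reach X from state i.
Boundary: h_X = 0.
First-step equations for the other states:
  h_Y = 1 + 1/5*h_X + 1/10*h_Y + 3/5*h_Z + 1/10*h_W
  h_Z = 1 + 2/5*h_X + 3/10*h_Y + 1/5*h_Z + 1/10*h_W
  h_W = 1 + 1/5*h_X + 3/10*h_Y + 2/5*h_Z + 1/10*h_W

Substituting h_X = 0 and rearranging gives the linear system (I - Q) h = 1:
  [9/10, -3/5, -1/10] . (h_Y, h_Z, h_W) = 1
  [-3/10, 4/5, -1/10] . (h_Y, h_Z, h_W) = 1
  [-3/10, -2/5, 9/10] . (h_Y, h_Z, h_W) = 1

Solving yields:
  h_Y = 350/99
  h_Z = 100/33
  h_W = 40/11

Starting state is W, so the expected hitting time is h_W = 40/11.

Answer: 40/11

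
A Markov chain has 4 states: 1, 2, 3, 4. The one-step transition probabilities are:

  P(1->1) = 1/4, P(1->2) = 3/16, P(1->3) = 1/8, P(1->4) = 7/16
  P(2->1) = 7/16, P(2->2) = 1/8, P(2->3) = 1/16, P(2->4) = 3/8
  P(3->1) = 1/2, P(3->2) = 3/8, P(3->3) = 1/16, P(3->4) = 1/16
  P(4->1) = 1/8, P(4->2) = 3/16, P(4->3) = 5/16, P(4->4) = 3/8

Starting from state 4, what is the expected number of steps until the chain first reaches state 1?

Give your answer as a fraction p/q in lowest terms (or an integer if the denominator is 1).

Let h_i = expected steps to first reach 1 from state i.
Boundary: h_1 = 0.
First-step equations for the other states:
  h_2 = 1 + 7/16*h_1 + 1/8*h_2 + 1/16*h_3 + 3/8*h_4
  h_3 = 1 + 1/2*h_1 + 3/8*h_2 + 1/16*h_3 + 1/16*h_4
  h_4 = 1 + 1/8*h_1 + 3/16*h_2 + 5/16*h_3 + 3/8*h_4

Substituting h_1 = 0 and rearranging gives the linear system (I - Q) h = 1:
  [7/8, -1/16, -3/8] . (h_2, h_3, h_4) = 1
  [-3/8, 15/16, -1/16] . (h_2, h_3, h_4) = 1
  [-3/16, -5/16, 5/8] . (h_2, h_3, h_4) = 1

Solving yields:
  h_2 = 4416/1517
  h_3 = 3760/1517
  h_4 = 5632/1517

Starting state is 4, so the expected hitting time is h_4 = 5632/1517.

Answer: 5632/1517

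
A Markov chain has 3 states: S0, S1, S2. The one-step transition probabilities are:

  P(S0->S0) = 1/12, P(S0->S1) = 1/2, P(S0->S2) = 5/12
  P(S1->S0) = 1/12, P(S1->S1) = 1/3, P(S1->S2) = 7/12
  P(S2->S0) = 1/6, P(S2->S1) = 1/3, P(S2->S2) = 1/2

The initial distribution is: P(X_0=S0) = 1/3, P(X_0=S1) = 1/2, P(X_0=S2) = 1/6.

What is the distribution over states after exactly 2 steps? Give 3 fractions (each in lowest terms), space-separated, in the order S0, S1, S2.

Propagating the distribution step by step (d_{t+1} = d_t * P):
d_0 = (S0=1/3, S1=1/2, S2=1/6)
  d_1[S0] = 1/3*1/12 + 1/2*1/12 + 1/6*1/6 = 7/72
  d_1[S1] = 1/3*1/2 + 1/2*1/3 + 1/6*1/3 = 7/18
  d_1[S2] = 1/3*5/12 + 1/2*7/12 + 1/6*1/2 = 37/72
d_1 = (S0=7/72, S1=7/18, S2=37/72)
  d_2[S0] = 7/72*1/12 + 7/18*1/12 + 37/72*1/6 = 109/864
  d_2[S1] = 7/72*1/2 + 7/18*1/3 + 37/72*1/3 = 151/432
  d_2[S2] = 7/72*5/12 + 7/18*7/12 + 37/72*1/2 = 151/288
d_2 = (S0=109/864, S1=151/432, S2=151/288)

Answer: 109/864 151/432 151/288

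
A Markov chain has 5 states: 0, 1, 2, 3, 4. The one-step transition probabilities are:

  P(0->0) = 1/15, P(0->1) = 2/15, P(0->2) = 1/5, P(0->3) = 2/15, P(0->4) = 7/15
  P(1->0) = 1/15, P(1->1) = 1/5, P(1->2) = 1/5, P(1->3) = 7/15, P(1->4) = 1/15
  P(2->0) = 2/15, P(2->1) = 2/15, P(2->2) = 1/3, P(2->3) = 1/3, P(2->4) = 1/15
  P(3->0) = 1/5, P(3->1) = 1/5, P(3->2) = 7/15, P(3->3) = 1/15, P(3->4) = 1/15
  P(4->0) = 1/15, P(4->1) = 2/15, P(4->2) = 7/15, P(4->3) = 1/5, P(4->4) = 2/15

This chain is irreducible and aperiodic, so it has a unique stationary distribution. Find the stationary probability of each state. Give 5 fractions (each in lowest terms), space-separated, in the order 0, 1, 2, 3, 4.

The stationary distribution satisfies pi = pi * P, i.e.:
  pi_0 = 1/15*pi_0 + 1/15*pi_1 + 2/15*pi_2 + 1/5*pi_3 + 1/15*pi_4
  pi_1 = 2/15*pi_0 + 1/5*pi_1 + 2/15*pi_2 + 1/5*pi_3 + 2/15*pi_4
  pi_2 = 1/5*pi_0 + 1/5*pi_1 + 1/3*pi_2 + 7/15*pi_3 + 7/15*pi_4
  pi_3 = 2/15*pi_0 + 7/15*pi_1 + 1/3*pi_2 + 1/15*pi_3 + 1/5*pi_4
  pi_4 = 7/15*pi_0 + 1/15*pi_1 + 1/15*pi_2 + 1/15*pi_3 + 2/15*pi_4
with normalization: pi_0 + pi_1 + pi_2 + pi_3 + pi_4 = 1.

Using the first 4 balance equations plus normalization, the linear system A*pi = b is:
  [-14/15, 1/15, 2/15, 1/5, 1/15] . pi = 0
  [2/15, -4/5, 2/15, 1/5, 2/15] . pi = 0
  [1/5, 1/5, -2/3, 7/15, 7/15] . pi = 0
  [2/15, 7/15, 1/3, -14/15, 1/5] . pi = 0
  [1, 1, 1, 1, 1] . pi = 1

Solving yields:
  pi_0 = 1256/10237
  pi_1 = 3287/20474
  pi_2 = 3533/10237
  pi_3 = 2535/10237
  pi_4 = 2539/20474

Verification (pi * P):
  1256/10237*1/15 + 3287/20474*1/15 + 3533/10237*2/15 + 2535/10237*1/5 + 2539/20474*1/15 = 1256/10237 = pi_0  (ok)
  1256/10237*2/15 + 3287/20474*1/5 + 3533/10237*2/15 + 2535/10237*1/5 + 2539/20474*2/15 = 3287/20474 = pi_1  (ok)
  1256/10237*1/5 + 3287/20474*1/5 + 3533/10237*1/3 + 2535/10237*7/15 + 2539/20474*7/15 = 3533/10237 = pi_2  (ok)
  1256/10237*2/15 + 3287/20474*7/15 + 3533/10237*1/3 + 2535/10237*1/15 + 2539/20474*1/5 = 2535/10237 = pi_3  (ok)
  1256/10237*7/15 + 3287/20474*1/15 + 3533/10237*1/15 + 2535/10237*1/15 + 2539/20474*2/15 = 2539/20474 = pi_4  (ok)

Answer: 1256/10237 3287/20474 3533/10237 2535/10237 2539/20474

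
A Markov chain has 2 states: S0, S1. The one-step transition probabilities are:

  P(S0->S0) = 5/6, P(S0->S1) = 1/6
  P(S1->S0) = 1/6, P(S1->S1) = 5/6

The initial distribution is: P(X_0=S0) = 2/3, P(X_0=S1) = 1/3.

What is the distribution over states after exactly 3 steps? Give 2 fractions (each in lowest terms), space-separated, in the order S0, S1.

Answer: 89/162 73/162

Derivation:
Propagating the distribution step by step (d_{t+1} = d_t * P):
d_0 = (S0=2/3, S1=1/3)
  d_1[S0] = 2/3*5/6 + 1/3*1/6 = 11/18
  d_1[S1] = 2/3*1/6 + 1/3*5/6 = 7/18
d_1 = (S0=11/18, S1=7/18)
  d_2[S0] = 11/18*5/6 + 7/18*1/6 = 31/54
  d_2[S1] = 11/18*1/6 + 7/18*5/6 = 23/54
d_2 = (S0=31/54, S1=23/54)
  d_3[S0] = 31/54*5/6 + 23/54*1/6 = 89/162
  d_3[S1] = 31/54*1/6 + 23/54*5/6 = 73/162
d_3 = (S0=89/162, S1=73/162)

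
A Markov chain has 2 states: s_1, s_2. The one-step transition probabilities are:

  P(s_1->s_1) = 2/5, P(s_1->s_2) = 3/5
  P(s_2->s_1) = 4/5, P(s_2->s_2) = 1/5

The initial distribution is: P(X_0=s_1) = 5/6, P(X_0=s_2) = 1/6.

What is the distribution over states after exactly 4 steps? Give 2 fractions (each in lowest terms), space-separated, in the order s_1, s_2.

Propagating the distribution step by step (d_{t+1} = d_t * P):
d_0 = (s_1=5/6, s_2=1/6)
  d_1[s_1] = 5/6*2/5 + 1/6*4/5 = 7/15
  d_1[s_2] = 5/6*3/5 + 1/6*1/5 = 8/15
d_1 = (s_1=7/15, s_2=8/15)
  d_2[s_1] = 7/15*2/5 + 8/15*4/5 = 46/75
  d_2[s_2] = 7/15*3/5 + 8/15*1/5 = 29/75
d_2 = (s_1=46/75, s_2=29/75)
  d_3[s_1] = 46/75*2/5 + 29/75*4/5 = 208/375
  d_3[s_2] = 46/75*3/5 + 29/75*1/5 = 167/375
d_3 = (s_1=208/375, s_2=167/375)
  d_4[s_1] = 208/375*2/5 + 167/375*4/5 = 1084/1875
  d_4[s_2] = 208/375*3/5 + 167/375*1/5 = 791/1875
d_4 = (s_1=1084/1875, s_2=791/1875)

Answer: 1084/1875 791/1875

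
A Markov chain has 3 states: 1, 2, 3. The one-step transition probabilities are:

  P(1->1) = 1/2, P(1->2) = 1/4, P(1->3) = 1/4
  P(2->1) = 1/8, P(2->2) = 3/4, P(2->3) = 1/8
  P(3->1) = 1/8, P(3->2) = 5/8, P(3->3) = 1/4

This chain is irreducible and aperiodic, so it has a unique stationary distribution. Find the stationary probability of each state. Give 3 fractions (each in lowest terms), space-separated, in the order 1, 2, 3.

The stationary distribution satisfies pi = pi * P, i.e.:
  pi_1 = 1/2*pi_1 + 1/8*pi_2 + 1/8*pi_3
  pi_2 = 1/4*pi_1 + 3/4*pi_2 + 5/8*pi_3
  pi_3 = 1/4*pi_1 + 1/8*pi_2 + 1/4*pi_3
with normalization: pi_1 + pi_2 + pi_3 = 1.

Using the first 2 balance equations plus normalization, the linear system A*pi = b is:
  [-1/2, 1/8, 1/8] . pi = 0
  [1/4, -1/4, 5/8] . pi = 0
  [1, 1, 1] . pi = 1

Solving yields:
  pi_1 = 1/5
  pi_2 = 22/35
  pi_3 = 6/35

Verification (pi * P):
  1/5*1/2 + 22/35*1/8 + 6/35*1/8 = 1/5 = pi_1  (ok)
  1/5*1/4 + 22/35*3/4 + 6/35*5/8 = 22/35 = pi_2  (ok)
  1/5*1/4 + 22/35*1/8 + 6/35*1/4 = 6/35 = pi_3  (ok)

Answer: 1/5 22/35 6/35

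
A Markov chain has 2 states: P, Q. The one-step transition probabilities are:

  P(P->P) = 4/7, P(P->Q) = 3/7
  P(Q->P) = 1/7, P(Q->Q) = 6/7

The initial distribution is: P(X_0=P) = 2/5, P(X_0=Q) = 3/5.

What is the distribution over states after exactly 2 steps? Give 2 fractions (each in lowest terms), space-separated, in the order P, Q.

Answer: 68/245 177/245

Derivation:
Propagating the distribution step by step (d_{t+1} = d_t * P):
d_0 = (P=2/5, Q=3/5)
  d_1[P] = 2/5*4/7 + 3/5*1/7 = 11/35
  d_1[Q] = 2/5*3/7 + 3/5*6/7 = 24/35
d_1 = (P=11/35, Q=24/35)
  d_2[P] = 11/35*4/7 + 24/35*1/7 = 68/245
  d_2[Q] = 11/35*3/7 + 24/35*6/7 = 177/245
d_2 = (P=68/245, Q=177/245)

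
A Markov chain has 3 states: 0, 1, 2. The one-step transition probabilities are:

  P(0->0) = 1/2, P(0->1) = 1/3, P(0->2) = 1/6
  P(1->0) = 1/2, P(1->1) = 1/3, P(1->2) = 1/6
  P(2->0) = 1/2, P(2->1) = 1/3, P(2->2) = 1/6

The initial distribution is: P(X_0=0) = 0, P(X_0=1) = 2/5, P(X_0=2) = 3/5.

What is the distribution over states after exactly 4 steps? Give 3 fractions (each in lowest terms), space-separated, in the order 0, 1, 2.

Propagating the distribution step by step (d_{t+1} = d_t * P):
d_0 = (0=0, 1=2/5, 2=3/5)
  d_1[0] = 0*1/2 + 2/5*1/2 + 3/5*1/2 = 1/2
  d_1[1] = 0*1/3 + 2/5*1/3 + 3/5*1/3 = 1/3
  d_1[2] = 0*1/6 + 2/5*1/6 + 3/5*1/6 = 1/6
d_1 = (0=1/2, 1=1/3, 2=1/6)
  d_2[0] = 1/2*1/2 + 1/3*1/2 + 1/6*1/2 = 1/2
  d_2[1] = 1/2*1/3 + 1/3*1/3 + 1/6*1/3 = 1/3
  d_2[2] = 1/2*1/6 + 1/3*1/6 + 1/6*1/6 = 1/6
d_2 = (0=1/2, 1=1/3, 2=1/6)
  d_3[0] = 1/2*1/2 + 1/3*1/2 + 1/6*1/2 = 1/2
  d_3[1] = 1/2*1/3 + 1/3*1/3 + 1/6*1/3 = 1/3
  d_3[2] = 1/2*1/6 + 1/3*1/6 + 1/6*1/6 = 1/6
d_3 = (0=1/2, 1=1/3, 2=1/6)
  d_4[0] = 1/2*1/2 + 1/3*1/2 + 1/6*1/2 = 1/2
  d_4[1] = 1/2*1/3 + 1/3*1/3 + 1/6*1/3 = 1/3
  d_4[2] = 1/2*1/6 + 1/3*1/6 + 1/6*1/6 = 1/6
d_4 = (0=1/2, 1=1/3, 2=1/6)

Answer: 1/2 1/3 1/6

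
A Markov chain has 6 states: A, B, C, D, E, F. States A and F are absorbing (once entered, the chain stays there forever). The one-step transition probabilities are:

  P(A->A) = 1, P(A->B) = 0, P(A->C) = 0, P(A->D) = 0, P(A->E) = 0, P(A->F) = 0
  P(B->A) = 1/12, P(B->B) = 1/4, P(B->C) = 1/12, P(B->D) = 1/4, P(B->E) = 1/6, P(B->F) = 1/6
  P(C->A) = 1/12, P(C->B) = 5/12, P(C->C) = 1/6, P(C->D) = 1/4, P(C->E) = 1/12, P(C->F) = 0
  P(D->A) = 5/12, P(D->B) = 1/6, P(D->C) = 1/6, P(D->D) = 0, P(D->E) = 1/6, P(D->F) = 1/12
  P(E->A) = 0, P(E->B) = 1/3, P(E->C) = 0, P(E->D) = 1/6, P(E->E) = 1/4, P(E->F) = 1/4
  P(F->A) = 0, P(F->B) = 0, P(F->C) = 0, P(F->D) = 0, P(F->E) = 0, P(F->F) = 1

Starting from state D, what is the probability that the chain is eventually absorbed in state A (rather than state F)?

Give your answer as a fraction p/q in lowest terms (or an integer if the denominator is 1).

Answer: 3935/6082

Derivation:
Let a_i = P(absorbed in A | start in state i).
Boundary conditions: a_A = 1, a_F = 0.
For each transient state i, a_i = sum_j P(i->j) * a_j:
  a_B = 1/12*a_A + 1/4*a_B + 1/12*a_C + 1/4*a_D + 1/6*a_E + 1/6*a_F
  a_C = 1/12*a_A + 5/12*a_B + 1/6*a_C + 1/4*a_D + 1/12*a_E + 0*a_F
  a_D = 5/12*a_A + 1/6*a_B + 1/6*a_C + 0*a_D + 1/6*a_E + 1/12*a_F
  a_E = 0*a_A + 1/3*a_B + 0*a_C + 1/6*a_D + 1/4*a_E + 1/4*a_F

Substituting a_A = 1 and a_F = 0, rearrange to (I - Q) a = r where r[i] = P(i -> A):
  [3/4, -1/12, -1/4, -1/6] . (a_B, a_C, a_D, a_E) = 1/12
  [-5/12, 5/6, -1/4, -1/12] . (a_B, a_C, a_D, a_E) = 1/12
  [-1/6, -1/6, 1, -1/6] . (a_B, a_C, a_D, a_E) = 5/12
  [-1/3, 0, -1/6, 3/4] . (a_B, a_C, a_D, a_E) = 0

Solving yields:
  a_B = 2843/6082
  a_C = 1712/3041
  a_D = 3935/6082
  a_E = 1069/3041

Starting state is D, so the absorption probability is a_D = 3935/6082.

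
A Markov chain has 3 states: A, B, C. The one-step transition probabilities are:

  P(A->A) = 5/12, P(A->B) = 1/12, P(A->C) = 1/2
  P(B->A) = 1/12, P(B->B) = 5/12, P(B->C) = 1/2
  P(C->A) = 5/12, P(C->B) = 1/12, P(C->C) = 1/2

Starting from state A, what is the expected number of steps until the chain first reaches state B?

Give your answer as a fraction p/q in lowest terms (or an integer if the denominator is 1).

Answer: 12

Derivation:
Let h_i = expected steps to first reach B from state i.
Boundary: h_B = 0.
First-step equations for the other states:
  h_A = 1 + 5/12*h_A + 1/12*h_B + 1/2*h_C
  h_C = 1 + 5/12*h_A + 1/12*h_B + 1/2*h_C

Substituting h_B = 0 and rearranging gives the linear system (I - Q) h = 1:
  [7/12, -1/2] . (h_A, h_C) = 1
  [-5/12, 1/2] . (h_A, h_C) = 1

Solving yields:
  h_A = 12
  h_C = 12

Starting state is A, so the expected hitting time is h_A = 12.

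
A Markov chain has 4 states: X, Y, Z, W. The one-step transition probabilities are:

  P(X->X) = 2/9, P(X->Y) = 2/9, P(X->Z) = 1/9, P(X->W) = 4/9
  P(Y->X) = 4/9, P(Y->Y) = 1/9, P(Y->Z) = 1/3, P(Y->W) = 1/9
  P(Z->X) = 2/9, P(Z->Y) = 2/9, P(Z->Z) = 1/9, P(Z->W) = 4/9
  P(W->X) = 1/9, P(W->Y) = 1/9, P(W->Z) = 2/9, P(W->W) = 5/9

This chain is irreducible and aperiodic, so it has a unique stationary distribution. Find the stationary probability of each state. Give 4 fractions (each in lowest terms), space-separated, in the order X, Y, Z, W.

Answer: 16/77 12/77 15/77 34/77

Derivation:
The stationary distribution satisfies pi = pi * P, i.e.:
  pi_X = 2/9*pi_X + 4/9*pi_Y + 2/9*pi_Z + 1/9*pi_W
  pi_Y = 2/9*pi_X + 1/9*pi_Y + 2/9*pi_Z + 1/9*pi_W
  pi_Z = 1/9*pi_X + 1/3*pi_Y + 1/9*pi_Z + 2/9*pi_W
  pi_W = 4/9*pi_X + 1/9*pi_Y + 4/9*pi_Z + 5/9*pi_W
with normalization: pi_X + pi_Y + pi_Z + pi_W = 1.

Using the first 3 balance equations plus normalization, the linear system A*pi = b is:
  [-7/9, 4/9, 2/9, 1/9] . pi = 0
  [2/9, -8/9, 2/9, 1/9] . pi = 0
  [1/9, 1/3, -8/9, 2/9] . pi = 0
  [1, 1, 1, 1] . pi = 1

Solving yields:
  pi_X = 16/77
  pi_Y = 12/77
  pi_Z = 15/77
  pi_W = 34/77

Verification (pi * P):
  16/77*2/9 + 12/77*4/9 + 15/77*2/9 + 34/77*1/9 = 16/77 = pi_X  (ok)
  16/77*2/9 + 12/77*1/9 + 15/77*2/9 + 34/77*1/9 = 12/77 = pi_Y  (ok)
  16/77*1/9 + 12/77*1/3 + 15/77*1/9 + 34/77*2/9 = 15/77 = pi_Z  (ok)
  16/77*4/9 + 12/77*1/9 + 15/77*4/9 + 34/77*5/9 = 34/77 = pi_W  (ok)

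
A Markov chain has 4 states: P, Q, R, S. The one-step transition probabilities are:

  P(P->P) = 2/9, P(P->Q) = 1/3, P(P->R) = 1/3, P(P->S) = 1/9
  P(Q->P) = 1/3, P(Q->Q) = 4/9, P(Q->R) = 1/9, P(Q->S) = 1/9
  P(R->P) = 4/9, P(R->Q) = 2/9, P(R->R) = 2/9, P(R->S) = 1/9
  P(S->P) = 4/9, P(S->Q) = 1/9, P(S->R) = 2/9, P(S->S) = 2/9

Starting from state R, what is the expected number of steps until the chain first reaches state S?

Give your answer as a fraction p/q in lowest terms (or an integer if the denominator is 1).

Let h_i = expected steps to first reach S from state i.
Boundary: h_S = 0.
First-step equations for the other states:
  h_P = 1 + 2/9*h_P + 1/3*h_Q + 1/3*h_R + 1/9*h_S
  h_Q = 1 + 1/3*h_P + 4/9*h_Q + 1/9*h_R + 1/9*h_S
  h_R = 1 + 4/9*h_P + 2/9*h_Q + 2/9*h_R + 1/9*h_S

Substituting h_S = 0 and rearranging gives the linear system (I - Q) h = 1:
  [7/9, -1/3, -1/3] . (h_P, h_Q, h_R) = 1
  [-1/3, 5/9, -1/9] . (h_P, h_Q, h_R) = 1
  [-4/9, -2/9, 7/9] . (h_P, h_Q, h_R) = 1

Solving yields:
  h_P = 9
  h_Q = 9
  h_R = 9

Starting state is R, so the expected hitting time is h_R = 9.

Answer: 9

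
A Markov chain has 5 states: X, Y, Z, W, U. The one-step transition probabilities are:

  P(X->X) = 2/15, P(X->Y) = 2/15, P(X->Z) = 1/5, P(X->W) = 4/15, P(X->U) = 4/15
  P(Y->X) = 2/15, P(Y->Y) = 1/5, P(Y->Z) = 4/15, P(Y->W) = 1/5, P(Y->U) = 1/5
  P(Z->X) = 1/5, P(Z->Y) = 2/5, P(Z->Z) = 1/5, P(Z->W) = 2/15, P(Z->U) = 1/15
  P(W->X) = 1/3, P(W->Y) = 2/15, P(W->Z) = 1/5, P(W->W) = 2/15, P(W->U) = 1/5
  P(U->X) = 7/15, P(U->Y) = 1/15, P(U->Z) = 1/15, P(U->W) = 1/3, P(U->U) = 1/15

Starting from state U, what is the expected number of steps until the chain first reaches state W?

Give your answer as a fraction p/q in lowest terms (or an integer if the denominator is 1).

Answer: 7095/1861

Derivation:
Let h_i = expected steps to first reach W from state i.
Boundary: h_W = 0.
First-step equations for the other states:
  h_X = 1 + 2/15*h_X + 2/15*h_Y + 1/5*h_Z + 4/15*h_W + 4/15*h_U
  h_Y = 1 + 2/15*h_X + 1/5*h_Y + 4/15*h_Z + 1/5*h_W + 1/5*h_U
  h_Z = 1 + 1/5*h_X + 2/5*h_Y + 1/5*h_Z + 2/15*h_W + 1/15*h_U
  h_U = 1 + 7/15*h_X + 1/15*h_Y + 1/15*h_Z + 1/3*h_W + 1/15*h_U

Substituting h_W = 0 and rearranging gives the linear system (I - Q) h = 1:
  [13/15, -2/15, -1/5, -4/15] . (h_X, h_Y, h_Z, h_U) = 1
  [-2/15, 4/5, -4/15, -1/5] . (h_X, h_Y, h_Z, h_U) = 1
  [-1/5, -2/5, 4/5, -1/15] . (h_X, h_Y, h_Z, h_U) = 1
  [-7/15, -1/15, -1/15, 14/15] . (h_X, h_Y, h_Z, h_U) = 1

Solving yields:
  h_X = 7710/1861
  h_Y = 8400/1861
  h_Z = 9045/1861
  h_U = 7095/1861

Starting state is U, so the expected hitting time is h_U = 7095/1861.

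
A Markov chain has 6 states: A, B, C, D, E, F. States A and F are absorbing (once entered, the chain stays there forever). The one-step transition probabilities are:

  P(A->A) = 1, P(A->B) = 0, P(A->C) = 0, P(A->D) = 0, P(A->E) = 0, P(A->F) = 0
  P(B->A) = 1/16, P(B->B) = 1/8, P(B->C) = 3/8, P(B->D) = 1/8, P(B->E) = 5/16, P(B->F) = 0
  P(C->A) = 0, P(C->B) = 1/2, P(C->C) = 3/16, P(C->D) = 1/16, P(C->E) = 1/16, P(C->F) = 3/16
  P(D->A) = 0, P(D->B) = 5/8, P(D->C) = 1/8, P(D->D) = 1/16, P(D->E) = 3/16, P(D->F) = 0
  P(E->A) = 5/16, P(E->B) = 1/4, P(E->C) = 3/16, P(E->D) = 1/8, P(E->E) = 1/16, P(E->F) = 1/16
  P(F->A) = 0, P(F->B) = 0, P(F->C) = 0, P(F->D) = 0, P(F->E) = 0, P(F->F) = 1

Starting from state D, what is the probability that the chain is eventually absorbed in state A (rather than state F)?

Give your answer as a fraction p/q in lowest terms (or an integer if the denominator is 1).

Let a_i = P(absorbed in A | start in state i).
Boundary conditions: a_A = 1, a_F = 0.
For each transient state i, a_i = sum_j P(i->j) * a_j:
  a_B = 1/16*a_A + 1/8*a_B + 3/8*a_C + 1/8*a_D + 5/16*a_E + 0*a_F
  a_C = 0*a_A + 1/2*a_B + 3/16*a_C + 1/16*a_D + 1/16*a_E + 3/16*a_F
  a_D = 0*a_A + 5/8*a_B + 1/8*a_C + 1/16*a_D + 3/16*a_E + 0*a_F
  a_E = 5/16*a_A + 1/4*a_B + 3/16*a_C + 1/8*a_D + 1/16*a_E + 1/16*a_F

Substituting a_A = 1 and a_F = 0, rearrange to (I - Q) a = r where r[i] = P(i -> A):
  [7/8, -3/8, -1/8, -5/16] . (a_B, a_C, a_D, a_E) = 1/16
  [-1/2, 13/16, -1/16, -1/16] . (a_B, a_C, a_D, a_E) = 0
  [-5/8, -1/8, 15/16, -3/16] . (a_B, a_C, a_D, a_E) = 0
  [-1/4, -3/16, -1/8, 15/16] . (a_B, a_C, a_D, a_E) = 5/16

Solving yields:
  a_B = 4267/7300
  a_C = 1661/3650
  a_D = 1062/1825
  a_E = 2401/3650

Starting state is D, so the absorption probability is a_D = 1062/1825.

Answer: 1062/1825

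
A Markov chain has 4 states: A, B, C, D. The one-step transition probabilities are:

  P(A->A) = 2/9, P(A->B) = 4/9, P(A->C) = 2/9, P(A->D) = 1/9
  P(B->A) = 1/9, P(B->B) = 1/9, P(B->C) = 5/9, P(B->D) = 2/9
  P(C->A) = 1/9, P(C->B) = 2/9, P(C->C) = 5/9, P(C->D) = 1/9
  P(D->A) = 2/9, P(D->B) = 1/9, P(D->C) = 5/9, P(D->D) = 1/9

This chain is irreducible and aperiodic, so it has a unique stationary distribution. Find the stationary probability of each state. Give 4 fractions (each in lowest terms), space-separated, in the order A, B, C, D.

Answer: 103/726 26/121 123/242 49/363

Derivation:
The stationary distribution satisfies pi = pi * P, i.e.:
  pi_A = 2/9*pi_A + 1/9*pi_B + 1/9*pi_C + 2/9*pi_D
  pi_B = 4/9*pi_A + 1/9*pi_B + 2/9*pi_C + 1/9*pi_D
  pi_C = 2/9*pi_A + 5/9*pi_B + 5/9*pi_C + 5/9*pi_D
  pi_D = 1/9*pi_A + 2/9*pi_B + 1/9*pi_C + 1/9*pi_D
with normalization: pi_A + pi_B + pi_C + pi_D = 1.

Using the first 3 balance equations plus normalization, the linear system A*pi = b is:
  [-7/9, 1/9, 1/9, 2/9] . pi = 0
  [4/9, -8/9, 2/9, 1/9] . pi = 0
  [2/9, 5/9, -4/9, 5/9] . pi = 0
  [1, 1, 1, 1] . pi = 1

Solving yields:
  pi_A = 103/726
  pi_B = 26/121
  pi_C = 123/242
  pi_D = 49/363

Verification (pi * P):
  103/726*2/9 + 26/121*1/9 + 123/242*1/9 + 49/363*2/9 = 103/726 = pi_A  (ok)
  103/726*4/9 + 26/121*1/9 + 123/242*2/9 + 49/363*1/9 = 26/121 = pi_B  (ok)
  103/726*2/9 + 26/121*5/9 + 123/242*5/9 + 49/363*5/9 = 123/242 = pi_C  (ok)
  103/726*1/9 + 26/121*2/9 + 123/242*1/9 + 49/363*1/9 = 49/363 = pi_D  (ok)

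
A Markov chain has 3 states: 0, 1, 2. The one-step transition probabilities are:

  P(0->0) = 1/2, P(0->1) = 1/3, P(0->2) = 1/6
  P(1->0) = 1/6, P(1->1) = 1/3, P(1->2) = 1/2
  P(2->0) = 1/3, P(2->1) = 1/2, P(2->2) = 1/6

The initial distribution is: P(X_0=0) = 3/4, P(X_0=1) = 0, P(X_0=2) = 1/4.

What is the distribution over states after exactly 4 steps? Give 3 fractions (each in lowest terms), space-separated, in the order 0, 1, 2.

Propagating the distribution step by step (d_{t+1} = d_t * P):
d_0 = (0=3/4, 1=0, 2=1/4)
  d_1[0] = 3/4*1/2 + 0*1/6 + 1/4*1/3 = 11/24
  d_1[1] = 3/4*1/3 + 0*1/3 + 1/4*1/2 = 3/8
  d_1[2] = 3/4*1/6 + 0*1/2 + 1/4*1/6 = 1/6
d_1 = (0=11/24, 1=3/8, 2=1/6)
  d_2[0] = 11/24*1/2 + 3/8*1/6 + 1/6*1/3 = 25/72
  d_2[1] = 11/24*1/3 + 3/8*1/3 + 1/6*1/2 = 13/36
  d_2[2] = 11/24*1/6 + 3/8*1/2 + 1/6*1/6 = 7/24
d_2 = (0=25/72, 1=13/36, 2=7/24)
  d_3[0] = 25/72*1/2 + 13/36*1/6 + 7/24*1/3 = 143/432
  d_3[1] = 25/72*1/3 + 13/36*1/3 + 7/24*1/2 = 55/144
  d_3[2] = 25/72*1/6 + 13/36*1/2 + 7/24*1/6 = 31/108
d_3 = (0=143/432, 1=55/144, 2=31/108)
  d_4[0] = 143/432*1/2 + 55/144*1/6 + 31/108*1/3 = 421/1296
  d_4[1] = 143/432*1/3 + 55/144*1/3 + 31/108*1/2 = 247/648
  d_4[2] = 143/432*1/6 + 55/144*1/2 + 31/108*1/6 = 127/432
d_4 = (0=421/1296, 1=247/648, 2=127/432)

Answer: 421/1296 247/648 127/432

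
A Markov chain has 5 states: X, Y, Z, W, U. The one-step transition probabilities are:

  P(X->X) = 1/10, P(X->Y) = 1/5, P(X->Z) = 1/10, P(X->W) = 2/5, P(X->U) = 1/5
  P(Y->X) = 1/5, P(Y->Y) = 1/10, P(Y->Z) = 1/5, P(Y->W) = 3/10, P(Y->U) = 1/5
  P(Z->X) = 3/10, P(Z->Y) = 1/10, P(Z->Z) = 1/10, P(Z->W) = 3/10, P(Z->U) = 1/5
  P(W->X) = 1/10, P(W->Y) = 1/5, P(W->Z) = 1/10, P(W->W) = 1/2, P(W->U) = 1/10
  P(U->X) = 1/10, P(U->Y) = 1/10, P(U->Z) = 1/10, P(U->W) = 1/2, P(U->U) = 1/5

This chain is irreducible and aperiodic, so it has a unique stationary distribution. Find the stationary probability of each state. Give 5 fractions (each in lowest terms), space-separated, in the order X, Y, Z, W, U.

The stationary distribution satisfies pi = pi * P, i.e.:
  pi_X = 1/10*pi_X + 1/5*pi_Y + 3/10*pi_Z + 1/10*pi_W + 1/10*pi_U
  pi_Y = 1/5*pi_X + 1/10*pi_Y + 1/10*pi_Z + 1/5*pi_W + 1/10*pi_U
  pi_Z = 1/10*pi_X + 1/5*pi_Y + 1/10*pi_Z + 1/10*pi_W + 1/10*pi_U
  pi_W = 2/5*pi_X + 3/10*pi_Y + 3/10*pi_Z + 1/2*pi_W + 1/2*pi_U
  pi_U = 1/5*pi_X + 1/5*pi_Y + 1/5*pi_Z + 1/10*pi_W + 1/5*pi_U
with normalization: pi_X + pi_Y + pi_Z + pi_W + pi_U = 1.

Using the first 4 balance equations plus normalization, the linear system A*pi = b is:
  [-9/10, 1/5, 3/10, 1/10, 1/10] . pi = 0
  [1/5, -9/10, 1/10, 1/5, 1/10] . pi = 0
  [1/10, 1/5, -9/10, 1/10, 1/10] . pi = 0
  [2/5, 3/10, 3/10, -1/2, 1/2] . pi = 0
  [1, 1, 1, 1, 1] . pi = 1

Solving yields:
  pi_X = 351/2528
  pi_Y = 397/2528
  pi_Z = 585/5056
  pi_W = 1091/2528
  pi_U = 793/5056

Verification (pi * P):
  351/2528*1/10 + 397/2528*1/5 + 585/5056*3/10 + 1091/2528*1/10 + 793/5056*1/10 = 351/2528 = pi_X  (ok)
  351/2528*1/5 + 397/2528*1/10 + 585/5056*1/10 + 1091/2528*1/5 + 793/5056*1/10 = 397/2528 = pi_Y  (ok)
  351/2528*1/10 + 397/2528*1/5 + 585/5056*1/10 + 1091/2528*1/10 + 793/5056*1/10 = 585/5056 = pi_Z  (ok)
  351/2528*2/5 + 397/2528*3/10 + 585/5056*3/10 + 1091/2528*1/2 + 793/5056*1/2 = 1091/2528 = pi_W  (ok)
  351/2528*1/5 + 397/2528*1/5 + 585/5056*1/5 + 1091/2528*1/10 + 793/5056*1/5 = 793/5056 = pi_U  (ok)

Answer: 351/2528 397/2528 585/5056 1091/2528 793/5056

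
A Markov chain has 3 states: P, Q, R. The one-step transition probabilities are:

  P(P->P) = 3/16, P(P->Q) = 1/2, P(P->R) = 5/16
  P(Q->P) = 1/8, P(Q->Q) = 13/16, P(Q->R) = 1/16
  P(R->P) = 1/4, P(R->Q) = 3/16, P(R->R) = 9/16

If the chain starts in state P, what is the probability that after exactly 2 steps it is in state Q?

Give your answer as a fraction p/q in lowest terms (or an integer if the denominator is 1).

Computing P^2 by repeated multiplication:
P^1 =
  P: [3/16, 1/2, 5/16]
  Q: [1/8, 13/16, 1/16]
  R: [1/4, 3/16, 9/16]
P^2 =
  P: [45/256, 143/256, 17/64]
  Q: [9/64, 47/64, 1/8]
  R: [27/128, 49/128, 13/32]

(P^2)[P -> Q] = 143/256

Answer: 143/256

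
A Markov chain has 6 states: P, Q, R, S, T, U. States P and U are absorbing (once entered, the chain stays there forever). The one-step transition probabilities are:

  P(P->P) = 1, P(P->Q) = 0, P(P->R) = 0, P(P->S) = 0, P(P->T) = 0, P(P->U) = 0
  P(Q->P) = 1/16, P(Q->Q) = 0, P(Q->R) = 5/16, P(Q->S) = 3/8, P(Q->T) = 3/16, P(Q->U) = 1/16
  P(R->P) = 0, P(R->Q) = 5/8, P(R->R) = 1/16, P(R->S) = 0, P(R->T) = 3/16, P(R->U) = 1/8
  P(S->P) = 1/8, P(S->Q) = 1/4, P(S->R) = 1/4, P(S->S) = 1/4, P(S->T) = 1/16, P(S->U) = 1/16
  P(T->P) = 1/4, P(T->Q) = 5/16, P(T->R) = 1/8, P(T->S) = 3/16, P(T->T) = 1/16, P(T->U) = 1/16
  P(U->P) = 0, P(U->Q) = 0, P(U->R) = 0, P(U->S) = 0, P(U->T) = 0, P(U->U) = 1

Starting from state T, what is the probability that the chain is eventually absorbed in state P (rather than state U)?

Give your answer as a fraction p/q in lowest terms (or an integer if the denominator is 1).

Let a_i = P(absorbed in P | start in state i).
Boundary conditions: a_P = 1, a_U = 0.
For each transient state i, a_i = sum_j P(i->j) * a_j:
  a_Q = 1/16*a_P + 0*a_Q + 5/16*a_R + 3/8*a_S + 3/16*a_T + 1/16*a_U
  a_R = 0*a_P + 5/8*a_Q + 1/16*a_R + 0*a_S + 3/16*a_T + 1/8*a_U
  a_S = 1/8*a_P + 1/4*a_Q + 1/4*a_R + 1/4*a_S + 1/16*a_T + 1/16*a_U
  a_T = 1/4*a_P + 5/16*a_Q + 1/8*a_R + 3/16*a_S + 1/16*a_T + 1/16*a_U

Substituting a_P = 1 and a_U = 0, rearrange to (I - Q) a = r where r[i] = P(i -> P):
  [1, -5/16, -3/8, -3/16] . (a_Q, a_R, a_S, a_T) = 1/16
  [-5/8, 15/16, 0, -3/16] . (a_Q, a_R, a_S, a_T) = 0
  [-1/4, -1/4, 3/4, -1/16] . (a_Q, a_R, a_S, a_T) = 1/8
  [-5/16, -1/8, -3/16, 15/16] . (a_Q, a_R, a_S, a_T) = 1/4

Solving yields:
  a_Q = 3021/5572
  a_R = 1355/2786
  a_S = 447/796
  a_T = 870/1393

Starting state is T, so the absorption probability is a_T = 870/1393.

Answer: 870/1393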